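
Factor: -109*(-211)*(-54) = -1*2^1*3^3*109^1*211^1 = -1241946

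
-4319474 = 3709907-8029381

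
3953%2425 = 1528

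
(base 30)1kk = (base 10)1520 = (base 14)7a8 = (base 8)2760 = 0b10111110000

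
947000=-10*(-94700)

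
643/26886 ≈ 0.0239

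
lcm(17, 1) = 17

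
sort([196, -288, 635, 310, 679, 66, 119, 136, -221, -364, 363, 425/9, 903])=[-364, -288, -221, 425/9, 66, 119, 136, 196, 310, 363, 635, 679, 903]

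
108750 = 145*750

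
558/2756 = 279/1378≈0.202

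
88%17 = 3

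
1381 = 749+632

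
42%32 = 10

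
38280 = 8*4785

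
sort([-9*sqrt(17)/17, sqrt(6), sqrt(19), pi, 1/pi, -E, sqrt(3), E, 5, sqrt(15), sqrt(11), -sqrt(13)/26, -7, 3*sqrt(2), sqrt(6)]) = [-7, -E, -9*sqrt(17)/17, -sqrt(13)/26, 1/pi, sqrt(3), sqrt(6), sqrt(6), E, pi, sqrt(11), sqrt(15), 3*sqrt(2), sqrt(19), 5]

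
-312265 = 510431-822696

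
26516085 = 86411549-59895464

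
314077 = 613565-299488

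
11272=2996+8276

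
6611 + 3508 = 10119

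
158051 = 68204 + 89847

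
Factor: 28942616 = 2^3*131^1*27617^1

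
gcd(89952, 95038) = 2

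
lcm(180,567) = 11340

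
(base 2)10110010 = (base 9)217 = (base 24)7a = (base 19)97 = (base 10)178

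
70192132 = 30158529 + 40033603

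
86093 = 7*12299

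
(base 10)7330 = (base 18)14b4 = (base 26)alo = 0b1110010100010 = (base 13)344b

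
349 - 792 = -443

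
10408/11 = 946 + 2/11 ≈ 946.18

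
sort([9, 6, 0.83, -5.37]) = [-5.37, 0.83, 6, 9]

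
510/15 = 34 = 34.00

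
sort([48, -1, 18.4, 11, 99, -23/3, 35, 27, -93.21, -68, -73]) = [-93.21, -73, -68, -23/3, -1, 11, 18.4, 27, 35, 48, 99]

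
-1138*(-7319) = 8329022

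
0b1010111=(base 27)36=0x57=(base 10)87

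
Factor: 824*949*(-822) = -1*2^4*3^1*13^1*73^1*103^1*137^1 = -642784272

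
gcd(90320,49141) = 1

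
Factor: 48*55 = 2^4*3^1*5^1*11^1 = 2640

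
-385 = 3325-3710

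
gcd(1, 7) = 1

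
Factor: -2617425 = -1*3^2*5^2*11633^1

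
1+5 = 6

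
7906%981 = 58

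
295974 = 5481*54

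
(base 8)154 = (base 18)60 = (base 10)108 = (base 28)3o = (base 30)3i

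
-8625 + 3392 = -5233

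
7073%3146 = 781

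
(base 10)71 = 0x47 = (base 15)4b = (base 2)1000111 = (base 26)2j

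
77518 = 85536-8018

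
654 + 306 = 960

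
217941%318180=217941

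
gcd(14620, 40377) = 43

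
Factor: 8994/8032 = 2^(-4) * 3^1 * 251^(-1) * 1499^1 = 4497/4016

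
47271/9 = 15757/3 ≈ 5252.33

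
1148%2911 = 1148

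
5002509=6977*717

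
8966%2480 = 1526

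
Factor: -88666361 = -1 * 7^1 * 79^1 * 223^1 * 719^1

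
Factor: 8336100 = 2^2*3^1*5^2*37^1*751^1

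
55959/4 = 13989 + 3/4 = 13989.75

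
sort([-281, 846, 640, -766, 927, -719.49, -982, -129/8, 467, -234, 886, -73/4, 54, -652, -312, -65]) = [-982, -766, -719.49, -652, -312, -281, -234, -65, -73/4, -129/8, 54, 467, 640, 846, 886, 927]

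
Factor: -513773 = -1 * 13^1 * 39521^1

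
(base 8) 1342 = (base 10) 738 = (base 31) np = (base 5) 10423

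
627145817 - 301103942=326041875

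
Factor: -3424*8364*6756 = -1*2^9*3^2*17^1*41^1*107^1*563^1 = -193480598016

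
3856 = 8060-4204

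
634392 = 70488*9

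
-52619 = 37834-90453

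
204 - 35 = 169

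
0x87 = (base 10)135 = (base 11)113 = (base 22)63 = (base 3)12000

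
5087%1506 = 569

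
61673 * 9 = 555057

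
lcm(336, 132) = 3696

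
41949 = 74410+-32461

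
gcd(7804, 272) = 4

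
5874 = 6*979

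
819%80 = 19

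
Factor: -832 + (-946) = -1*2^1*7^1*127^1 = -1778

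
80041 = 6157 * 13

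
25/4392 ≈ 0.00569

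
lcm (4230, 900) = 42300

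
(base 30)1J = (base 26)1N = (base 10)49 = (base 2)110001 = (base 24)21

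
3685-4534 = -849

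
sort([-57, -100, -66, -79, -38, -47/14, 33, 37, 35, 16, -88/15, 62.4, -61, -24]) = [-100, -79, -66, -61, -57, -38, -24, -88/15, -47/14, 16, 33, 35, 37, 62.4]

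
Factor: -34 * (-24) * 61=2^4 * 3^1 * 17^1 * 61^1=49776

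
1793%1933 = 1793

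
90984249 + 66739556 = 157723805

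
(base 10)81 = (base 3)10000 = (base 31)2j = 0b1010001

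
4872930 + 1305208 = 6178138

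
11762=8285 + 3477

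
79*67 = 5293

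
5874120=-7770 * (-756)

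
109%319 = 109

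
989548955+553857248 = 1543406203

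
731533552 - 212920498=518613054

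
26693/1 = 26693 = 26693.00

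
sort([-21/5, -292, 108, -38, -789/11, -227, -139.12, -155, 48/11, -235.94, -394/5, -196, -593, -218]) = [-593, -292, -235.94, -227, -218, -196, -155, -139.12, -394/5, -789/11, -38, -21/5, 48/11, 108]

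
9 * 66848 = 601632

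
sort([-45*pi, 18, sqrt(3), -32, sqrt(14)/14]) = [-45*pi, -32, sqrt(14)/14, sqrt(3), 18]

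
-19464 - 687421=-706885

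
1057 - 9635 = -8578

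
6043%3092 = 2951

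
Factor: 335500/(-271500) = -1 * 3^(-1) * 11^1 * 61^1 * 181^(-1) = -671/543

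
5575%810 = 715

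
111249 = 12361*9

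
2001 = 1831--170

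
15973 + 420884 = 436857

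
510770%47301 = 37760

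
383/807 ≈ 0.475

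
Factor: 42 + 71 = 113^1 = 113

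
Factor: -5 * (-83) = 5^1 * 83^1 = 415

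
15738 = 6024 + 9714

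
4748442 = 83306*57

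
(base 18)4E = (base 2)1010110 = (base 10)86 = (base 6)222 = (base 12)72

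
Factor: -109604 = -1*2^2*11^1*47^1*53^1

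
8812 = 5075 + 3737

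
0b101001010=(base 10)330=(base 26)ci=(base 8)512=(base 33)a0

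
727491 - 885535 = -158044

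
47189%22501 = 2187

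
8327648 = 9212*904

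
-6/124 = -3/62 ≈ -0.0484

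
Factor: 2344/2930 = 2^2*5^(-1) = 4/5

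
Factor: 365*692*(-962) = -1*2^3*5^1*13^1*37^1*73^1*173^1 = -242981960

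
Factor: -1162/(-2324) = 2^(-1) = 1/2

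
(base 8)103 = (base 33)21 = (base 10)67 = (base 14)4b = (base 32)23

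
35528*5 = 177640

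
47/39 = 1 + 8/39 ≈ 1.21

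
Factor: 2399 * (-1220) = -1 * 2^2 * 5^1 * 61^1 * 2399^1 = -2926780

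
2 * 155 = 310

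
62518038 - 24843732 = 37674306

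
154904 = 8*19363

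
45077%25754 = 19323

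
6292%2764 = 764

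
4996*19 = 94924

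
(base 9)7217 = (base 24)941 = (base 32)551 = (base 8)12241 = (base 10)5281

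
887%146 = 11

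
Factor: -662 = -1*2^1*331^1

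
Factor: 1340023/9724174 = 2^(-1)*163^1*8221^1*4862087^(-1)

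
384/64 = 6 = 6.00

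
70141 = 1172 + 68969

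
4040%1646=748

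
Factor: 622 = 2^1*311^1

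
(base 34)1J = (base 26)21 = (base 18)2H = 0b110101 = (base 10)53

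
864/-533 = -1 - 331/533 ≈ -1.62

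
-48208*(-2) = 96416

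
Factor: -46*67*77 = -1*2^1*7^1*11^1*23^1*67^1 = -237314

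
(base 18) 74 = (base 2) 10000010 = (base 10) 130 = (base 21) 64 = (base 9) 154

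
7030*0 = 0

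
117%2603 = 117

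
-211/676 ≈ -0.312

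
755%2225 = 755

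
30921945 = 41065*753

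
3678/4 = 919 + 1/2 = 919.50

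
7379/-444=-16 - 275/444 ≈ -16.62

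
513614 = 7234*71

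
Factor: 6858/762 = 3^2 = 9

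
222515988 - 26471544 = 196044444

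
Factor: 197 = 197^1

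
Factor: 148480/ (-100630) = -1 * 2^9 * 347^ (-1) = -512/347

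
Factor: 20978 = 2^1 * 17^1 * 617^1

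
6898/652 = 3449/326 ≈ 10.58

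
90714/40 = 45357/20 = 2267.85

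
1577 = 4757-3180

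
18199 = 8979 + 9220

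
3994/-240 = -1997/120 ≈ -16.64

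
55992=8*6999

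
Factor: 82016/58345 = 2^5*5^(-1)*7^(-1)*11^1*233^1*1667^(-1)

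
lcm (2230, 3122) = 15610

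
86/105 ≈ 0.819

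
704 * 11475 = 8078400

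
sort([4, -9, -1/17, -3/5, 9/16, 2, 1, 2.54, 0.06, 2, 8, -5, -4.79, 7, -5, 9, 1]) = [-9, -5, -5, -4.79, -3/5, -1/17, 0.06, 9/16, 1, 1, 2, 2, 2.54, 4, 7, 8, 9]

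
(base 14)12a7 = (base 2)110011010011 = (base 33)30g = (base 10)3283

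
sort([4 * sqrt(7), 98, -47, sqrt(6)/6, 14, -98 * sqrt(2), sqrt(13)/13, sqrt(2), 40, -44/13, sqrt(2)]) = [-98 * sqrt(2), -47, -44/13, sqrt(13)/13, sqrt(6)/6, sqrt(2), sqrt(2), 4 * sqrt(7), 14, 40, 98]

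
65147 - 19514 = 45633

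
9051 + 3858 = 12909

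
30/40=3/4=0.75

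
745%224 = 73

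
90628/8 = 11328 + 1/2 = 11328.50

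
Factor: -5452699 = -1 * 7^1 * 17^1 * 45821^1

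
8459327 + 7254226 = 15713553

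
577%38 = 7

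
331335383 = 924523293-593187910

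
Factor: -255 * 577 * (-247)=3^1 * 5^1 * 13^1 * 17^1 * 19^1 * 577^1=36342345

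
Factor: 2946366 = 2^1*3^2*191^1*857^1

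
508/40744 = 127/10186 ≈ 0.0125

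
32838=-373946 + 406784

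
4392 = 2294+2098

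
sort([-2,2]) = [-2,2]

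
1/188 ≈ 0.00532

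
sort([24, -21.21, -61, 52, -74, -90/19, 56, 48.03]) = [-74, -61, -21.21, -90/19, 24, 48.03, 52, 56]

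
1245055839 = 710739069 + 534316770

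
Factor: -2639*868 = -1*2^2*7^2*13^1*29^1*31^1 = -2290652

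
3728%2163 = 1565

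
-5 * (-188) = 940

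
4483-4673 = -190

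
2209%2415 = 2209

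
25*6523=163075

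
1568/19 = 82 + 10/19 ≈ 82.53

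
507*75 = 38025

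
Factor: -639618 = -1*2^1*3^1*7^1*97^1*157^1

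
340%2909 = 340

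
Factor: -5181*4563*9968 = -1*2^4*3^4*7^1*11^1*13^2*89^1*157^1 = -235652521104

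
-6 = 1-7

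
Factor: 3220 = 2^2 * 5^1 * 7^1 * 23^1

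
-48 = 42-90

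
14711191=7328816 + 7382375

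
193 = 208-15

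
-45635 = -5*9127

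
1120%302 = 214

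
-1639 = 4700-6339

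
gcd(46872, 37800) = 1512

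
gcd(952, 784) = 56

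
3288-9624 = -6336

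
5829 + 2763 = 8592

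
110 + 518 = 628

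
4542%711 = 276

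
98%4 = 2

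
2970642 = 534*5563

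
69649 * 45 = 3134205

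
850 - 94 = 756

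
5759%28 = 19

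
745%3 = 1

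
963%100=63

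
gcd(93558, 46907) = 1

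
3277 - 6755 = -3478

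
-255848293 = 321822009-577670302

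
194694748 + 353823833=548518581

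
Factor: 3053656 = 2^3*381707^1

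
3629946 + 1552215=5182161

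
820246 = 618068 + 202178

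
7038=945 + 6093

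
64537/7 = 9219 + 4/7 ≈ 9219.57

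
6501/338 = 19+79/338 ≈ 19.23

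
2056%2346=2056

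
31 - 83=-52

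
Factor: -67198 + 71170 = 2^2*3^1*331^1 = 3972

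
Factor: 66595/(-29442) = -1*2^(-1)*3^(-1)*5^1*7^(-1)*19^1 = -95/42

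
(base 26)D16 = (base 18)1940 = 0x2274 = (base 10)8820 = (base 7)34500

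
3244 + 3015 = 6259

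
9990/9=1110=1110.00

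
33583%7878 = 2071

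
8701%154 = 77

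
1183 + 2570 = 3753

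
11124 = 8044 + 3080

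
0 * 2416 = 0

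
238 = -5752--5990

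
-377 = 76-453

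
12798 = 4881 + 7917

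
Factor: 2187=3^7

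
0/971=0=0.00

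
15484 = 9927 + 5557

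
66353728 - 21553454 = 44800274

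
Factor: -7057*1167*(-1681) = 3^1*41^2*389^1*7057^1 = 13843907439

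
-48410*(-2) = 96820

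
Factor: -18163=-1*41^1*443^1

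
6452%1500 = 452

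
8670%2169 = 2163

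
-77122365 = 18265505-95387870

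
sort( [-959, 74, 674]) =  [-959, 74, 674]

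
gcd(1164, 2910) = 582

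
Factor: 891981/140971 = 3^2*61^(-1)*2311^(-1)*99109^1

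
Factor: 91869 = 3^1*113^1*271^1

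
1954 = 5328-3374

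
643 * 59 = 37937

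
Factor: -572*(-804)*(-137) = -1*2^4*3^1*11^1*13^1*67^1*137^1 = -63004656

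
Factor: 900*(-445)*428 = -1*2^4*3^2*5^3*89^1*107^1 = -171414000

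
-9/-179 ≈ 0.0503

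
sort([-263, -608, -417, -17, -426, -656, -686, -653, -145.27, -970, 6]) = [-970, -686, -656, -653, -608, -426, -417, -263, -145.27, -17, 6]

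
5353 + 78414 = 83767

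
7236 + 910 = 8146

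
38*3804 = 144552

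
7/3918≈0.00179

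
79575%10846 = 3653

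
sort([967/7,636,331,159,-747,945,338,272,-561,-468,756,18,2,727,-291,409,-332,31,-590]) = [-747,-590,-561,-468,-332,-291,2,18,31,967/7,159,272,331,338,409,636,727,756,945]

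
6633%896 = 361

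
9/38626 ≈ 0.000233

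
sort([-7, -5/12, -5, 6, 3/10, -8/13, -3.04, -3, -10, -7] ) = [-10, -7, -7, -5, -3.04, -3, -8/13, -5/12, 3/10, 6] 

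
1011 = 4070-3059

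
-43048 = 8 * (-5381)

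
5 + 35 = 40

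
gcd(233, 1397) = 1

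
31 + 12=43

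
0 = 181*0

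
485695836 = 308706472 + 176989364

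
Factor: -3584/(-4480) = 2^2 * 5^(-1) = 4/5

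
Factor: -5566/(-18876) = 2^(-1) * 3^(-1) * 13^(-1) * 23^1 = 23/78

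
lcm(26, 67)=1742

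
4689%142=3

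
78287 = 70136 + 8151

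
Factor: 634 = 2^1 * 317^1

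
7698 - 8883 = -1185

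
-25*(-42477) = 1061925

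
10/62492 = 5/31246 ≈ 0.000160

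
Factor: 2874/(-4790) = -1*3^1*5^(-1) = -3/5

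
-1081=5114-6195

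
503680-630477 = -126797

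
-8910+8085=-825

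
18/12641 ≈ 0.00142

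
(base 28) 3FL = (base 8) 5351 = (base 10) 2793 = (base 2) 101011101001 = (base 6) 20533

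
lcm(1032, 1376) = 4128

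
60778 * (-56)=-3403568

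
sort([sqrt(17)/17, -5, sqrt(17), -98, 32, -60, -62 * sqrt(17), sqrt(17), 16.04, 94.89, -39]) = [-62 * sqrt(17), -98, -60, -39, -5, sqrt(17)/17, sqrt(17), sqrt(17), 16.04, 32, 94.89]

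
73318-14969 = 58349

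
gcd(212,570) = 2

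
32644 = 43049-10405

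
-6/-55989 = 2/18663 ≈ 0.000107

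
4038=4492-454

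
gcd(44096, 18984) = 8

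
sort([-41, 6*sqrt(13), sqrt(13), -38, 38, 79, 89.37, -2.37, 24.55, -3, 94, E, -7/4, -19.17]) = [-41, -38, -19.17, -3, -2.37, -7/4, E, sqrt(13), 6*sqrt(13), 24.55, 38, 79, 89.37, 94]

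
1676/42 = 39 + 19/21 ≈ 39.90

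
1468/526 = 2 + 208/263 ≈ 2.79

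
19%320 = 19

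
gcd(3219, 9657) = 3219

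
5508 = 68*81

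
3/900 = 1/300 ≈ 0.00333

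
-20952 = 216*(-97)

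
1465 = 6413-4948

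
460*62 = 28520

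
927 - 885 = 42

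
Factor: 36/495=2^2 * 5^(-1) * 11^(-1)=4/55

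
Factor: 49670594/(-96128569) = -1 * 2^1 * 23^(-1) * 661^(-1) * 6323^(-1) * 24835297^1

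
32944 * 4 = 131776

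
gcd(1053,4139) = 1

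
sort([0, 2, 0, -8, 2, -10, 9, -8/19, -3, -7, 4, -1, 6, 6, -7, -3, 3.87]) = [-10, -8, -7, -7, -3, -3, -1, -8/19, 0, 0, 2, 2, 3.87, 4, 6, 6, 9]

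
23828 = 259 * 92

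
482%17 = 6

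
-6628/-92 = 1657/23 ≈ 72.04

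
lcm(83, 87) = 7221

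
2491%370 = 271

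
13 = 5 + 8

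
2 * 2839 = 5678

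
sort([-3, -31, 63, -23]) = [-31, -23, -3, 63]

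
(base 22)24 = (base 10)48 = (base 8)60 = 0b110000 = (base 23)22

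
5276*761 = 4015036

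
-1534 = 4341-5875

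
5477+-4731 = 746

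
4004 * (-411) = -1645644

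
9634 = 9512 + 122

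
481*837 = 402597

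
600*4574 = 2744400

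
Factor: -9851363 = -1*9851363^1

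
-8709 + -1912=-10621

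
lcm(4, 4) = 4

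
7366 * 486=3579876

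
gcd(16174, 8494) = 2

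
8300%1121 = 453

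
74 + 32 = 106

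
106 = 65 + 41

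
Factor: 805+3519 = 2^2*23^1*47^1 = 4324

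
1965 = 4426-2461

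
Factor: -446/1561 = -1*2^1*7^(-1) = -2/7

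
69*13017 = 898173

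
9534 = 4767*2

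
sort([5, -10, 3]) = [-10, 3, 5]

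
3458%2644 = 814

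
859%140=19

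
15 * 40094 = 601410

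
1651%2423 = 1651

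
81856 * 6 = 491136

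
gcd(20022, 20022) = 20022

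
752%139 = 57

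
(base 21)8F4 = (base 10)3847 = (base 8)7407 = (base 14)158B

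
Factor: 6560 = 2^5*5^1*41^1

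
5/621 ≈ 0.00805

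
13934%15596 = 13934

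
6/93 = 2/31 ≈ 0.0645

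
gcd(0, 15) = 15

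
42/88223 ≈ 0.000476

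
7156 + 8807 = 15963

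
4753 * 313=1487689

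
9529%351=52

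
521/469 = 1 + 52/469 ≈ 1.11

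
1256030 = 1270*989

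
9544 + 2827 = 12371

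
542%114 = 86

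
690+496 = 1186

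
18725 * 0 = 0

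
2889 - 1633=1256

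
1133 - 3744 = -2611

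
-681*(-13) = 8853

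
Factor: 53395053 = 3^1*71^1*250681^1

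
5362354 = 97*55282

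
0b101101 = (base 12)39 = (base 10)45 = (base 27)1i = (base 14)33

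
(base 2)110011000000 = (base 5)101024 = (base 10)3264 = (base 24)5g0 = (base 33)2wu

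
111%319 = 111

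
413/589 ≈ 0.701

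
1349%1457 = 1349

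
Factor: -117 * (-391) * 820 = 2^2 * 3^2 * 5^1 * 13^1 * 17^1 * 23^1 * 41^1 = 37512540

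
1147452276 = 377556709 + 769895567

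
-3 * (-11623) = 34869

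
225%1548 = 225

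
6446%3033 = 380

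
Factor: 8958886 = 2^1*4479443^1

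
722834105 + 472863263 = 1195697368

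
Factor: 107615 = 5^1 * 21523^1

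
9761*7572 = 73910292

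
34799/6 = 5799+5/6 ≈ 5799.83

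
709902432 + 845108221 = 1555010653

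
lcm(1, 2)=2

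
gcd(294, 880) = 2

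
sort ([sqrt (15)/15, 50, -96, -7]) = [-96, -7, sqrt (15)/15, 50]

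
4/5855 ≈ 0.000683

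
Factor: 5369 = 7^1*13^1*59^1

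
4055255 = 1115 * 3637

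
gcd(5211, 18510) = 3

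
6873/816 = 8 + 115/272 ≈ 8.42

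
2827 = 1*2827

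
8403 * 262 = 2201586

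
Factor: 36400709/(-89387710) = -1 * 2^(-1) * 5^(-1) * 79^(-1) * 257^1 * 113149^(-1) * 141637^1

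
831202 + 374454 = 1205656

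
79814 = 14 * 5701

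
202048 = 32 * 6314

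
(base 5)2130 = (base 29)a0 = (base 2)100100010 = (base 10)290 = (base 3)101202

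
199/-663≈-0.300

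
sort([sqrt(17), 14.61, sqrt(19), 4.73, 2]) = [2, sqrt(17), sqrt(19), 4.73, 14.61]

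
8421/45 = 2807/15 ≈ 187.13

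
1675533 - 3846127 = -2170594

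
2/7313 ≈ 0.000273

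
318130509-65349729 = 252780780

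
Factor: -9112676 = -1 * 2^2 * 379^1 * 6011^1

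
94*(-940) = -88360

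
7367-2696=4671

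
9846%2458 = 14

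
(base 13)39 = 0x30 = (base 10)48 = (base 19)2a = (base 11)44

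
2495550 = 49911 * 50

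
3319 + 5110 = 8429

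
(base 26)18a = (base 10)894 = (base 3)1020010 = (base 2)1101111110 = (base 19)291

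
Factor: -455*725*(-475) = 5^5*7^1*13^1*19^1*29^1 = 156690625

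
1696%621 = 454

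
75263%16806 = 8039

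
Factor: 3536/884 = 2^2 = 4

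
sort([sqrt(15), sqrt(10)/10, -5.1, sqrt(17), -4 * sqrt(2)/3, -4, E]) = [-5.1, -4, -4 * sqrt(2)/3, sqrt(10)/10, E, sqrt(15), sqrt(17)]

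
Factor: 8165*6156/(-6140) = -1*3^4*19^1*23^1*71^1*307^(-1) = -2513187/307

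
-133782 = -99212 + -34570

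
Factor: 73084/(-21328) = -1*2^(-2)*11^2*31^(-1)*43^(-1)*151^1 = -18271/5332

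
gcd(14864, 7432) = 7432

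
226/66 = 3+14/33 ≈ 3.42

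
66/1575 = 22/525 ≈ 0.0419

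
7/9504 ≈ 0.000737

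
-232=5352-5584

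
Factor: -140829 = -1 * 3^1 * 13^1 * 23^1 * 157^1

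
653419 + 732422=1385841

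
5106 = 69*74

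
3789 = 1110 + 2679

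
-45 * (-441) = 19845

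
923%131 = 6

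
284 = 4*71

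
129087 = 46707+82380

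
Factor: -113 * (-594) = 2^1 * 3^3 * 11^1 * 113^1 = 67122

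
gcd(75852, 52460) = 172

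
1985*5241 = 10403385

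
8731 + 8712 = 17443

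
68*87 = 5916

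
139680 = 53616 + 86064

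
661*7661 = 5063921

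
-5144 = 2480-7624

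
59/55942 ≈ 0.00105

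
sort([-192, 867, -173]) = [-192, -173, 867]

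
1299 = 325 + 974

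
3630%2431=1199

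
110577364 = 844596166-734018802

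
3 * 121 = 363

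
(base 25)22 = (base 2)110100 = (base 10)52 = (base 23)26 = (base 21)2a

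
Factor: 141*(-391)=-1*3^1*17^1*23^1*47^1=-55131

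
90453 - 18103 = 72350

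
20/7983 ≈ 0.00251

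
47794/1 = 47794 = 47794.00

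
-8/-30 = 4/15 ≈ 0.267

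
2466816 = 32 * 77088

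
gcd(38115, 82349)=1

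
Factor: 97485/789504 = 2^(-10)*5^1*67^1*97^1*257^(-1) = 32495/263168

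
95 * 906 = 86070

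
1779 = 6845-5066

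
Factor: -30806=-1*2^1*73^1*211^1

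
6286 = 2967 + 3319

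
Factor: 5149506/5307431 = 2^1 * 3^1 * 601^(-1) * 8831^(-1) * 858251^1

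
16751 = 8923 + 7828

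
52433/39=1344 + 17/39 ≈ 1344.44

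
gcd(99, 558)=9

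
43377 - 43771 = -394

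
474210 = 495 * 958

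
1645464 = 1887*872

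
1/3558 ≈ 0.000281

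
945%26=9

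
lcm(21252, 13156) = 276276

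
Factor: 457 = 457^1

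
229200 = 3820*60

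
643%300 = 43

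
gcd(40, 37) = 1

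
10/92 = 5/46 ≈ 0.109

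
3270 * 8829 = 28870830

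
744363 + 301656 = 1046019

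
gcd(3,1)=1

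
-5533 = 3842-9375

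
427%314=113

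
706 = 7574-6868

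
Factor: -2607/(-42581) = 3^1*7^(-2) = 3/49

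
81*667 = 54027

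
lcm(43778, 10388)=612892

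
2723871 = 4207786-1483915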